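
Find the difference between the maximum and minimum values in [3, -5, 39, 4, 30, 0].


Maximum value: 39
Minimum value: -5
Range = 39 - (-5) = 44
Final answer: 44


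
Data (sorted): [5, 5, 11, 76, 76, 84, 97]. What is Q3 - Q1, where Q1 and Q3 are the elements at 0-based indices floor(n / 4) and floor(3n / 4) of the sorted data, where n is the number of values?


The data has n = 7 elements.
Q1 index = floor(7 / 4) = floor(1.75) = 1; Q3 index = floor(3 * 7 / 4) = floor(5.25) = 5
Q1 = element at index 1 = 5
Q3 = element at index 5 = 84
IQR = 84 - 5 = 79
Final answer: 79


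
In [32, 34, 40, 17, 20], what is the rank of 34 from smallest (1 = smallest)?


Sort ascending: [17, 20, 32, 34, 40]
Find 34 in the sorted list.
34 is at position 4 (1-indexed).
Final answer: 4


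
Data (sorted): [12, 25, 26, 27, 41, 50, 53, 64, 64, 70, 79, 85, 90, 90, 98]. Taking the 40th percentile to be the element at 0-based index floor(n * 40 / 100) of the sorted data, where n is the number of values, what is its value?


The dataset has n = 15 elements.
Index = floor(15 * 40 / 100) = floor(600 / 100) = floor(6) = 6
Counting from index 0 in the sorted data, the element at index 6 is 53.
Final answer: 53


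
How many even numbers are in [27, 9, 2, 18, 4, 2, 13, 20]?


Check each element:
  27 is odd
  9 is odd
  2 is even
  18 is even
  4 is even
  2 is even
  13 is odd
  20 is even
Evens: [2, 18, 4, 2, 20]
Count of evens = 5
Final answer: 5


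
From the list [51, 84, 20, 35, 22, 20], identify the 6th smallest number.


Sort ascending: [20, 20, 22, 35, 51, 84]
The 6th element (1-indexed) is at index 5.
Value = 84
Final answer: 84


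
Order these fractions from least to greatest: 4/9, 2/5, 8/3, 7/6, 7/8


Convert to decimal for comparison:
  4/9 = 0.4444
  2/5 = 0.4
  8/3 = 2.6667
  7/6 = 1.1667
  7/8 = 0.875
Decimals in increasing order: 0.4 < 0.4444 < 0.875 < 1.1667 < 2.6667
Writing each back as its fraction gives the sorted order.
Final answer: 2/5, 4/9, 7/8, 7/6, 8/3


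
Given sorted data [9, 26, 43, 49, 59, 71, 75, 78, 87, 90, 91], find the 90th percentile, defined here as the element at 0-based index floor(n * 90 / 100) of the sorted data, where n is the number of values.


The dataset has n = 11 elements.
Index = floor(11 * 90 / 100) = floor(990 / 100) = floor(9.9) = 9
Counting from index 0 in the sorted data, the element at index 9 is 90.
Final answer: 90


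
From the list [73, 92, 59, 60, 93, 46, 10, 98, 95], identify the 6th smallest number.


Sort ascending: [10, 46, 59, 60, 73, 92, 93, 95, 98]
The 6th element (1-indexed) is at index 5.
Value = 92
Final answer: 92


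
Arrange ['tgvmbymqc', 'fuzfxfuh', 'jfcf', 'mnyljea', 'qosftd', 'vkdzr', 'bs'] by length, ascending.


Compute lengths:
  'tgvmbymqc' has length 9
  'fuzfxfuh' has length 8
  'jfcf' has length 4
  'mnyljea' has length 7
  'qosftd' has length 6
  'vkdzr' has length 5
  'bs' has length 2
Lengths in increasing order: 2 < 4 < 5 < 6 < 7 < 8 < 9
Listing the words in that order gives the answer.
Final answer: ['bs', 'jfcf', 'vkdzr', 'qosftd', 'mnyljea', 'fuzfxfuh', 'tgvmbymqc']


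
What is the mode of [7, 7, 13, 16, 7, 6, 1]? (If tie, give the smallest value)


Count the frequency of each value:
  1 appears 1 time(s)
  6 appears 1 time(s)
  7 appears 3 time(s)
  13 appears 1 time(s)
  16 appears 1 time(s)
Maximum frequency is 3.
Only 7 reaches that frequency, so it is the mode.
Final answer: 7


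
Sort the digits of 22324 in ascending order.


The number 22324 has digits: 2, 2, 3, 2, 4
Sorted: 2, 2, 2, 3, 4
Joining the sorted digits gives the result.
Final answer: 22234


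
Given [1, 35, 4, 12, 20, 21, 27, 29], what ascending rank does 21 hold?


Sort ascending: [1, 4, 12, 20, 21, 27, 29, 35]
Find 21 in the sorted list.
21 is at position 5 (1-indexed).
Final answer: 5


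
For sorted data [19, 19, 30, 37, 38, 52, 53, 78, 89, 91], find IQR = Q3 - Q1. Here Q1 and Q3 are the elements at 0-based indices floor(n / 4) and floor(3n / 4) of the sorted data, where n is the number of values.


The data has n = 10 elements.
Q1 index = floor(10 / 4) = floor(2.5) = 2; Q3 index = floor(3 * 10 / 4) = floor(7.5) = 7
Q1 = element at index 2 = 30
Q3 = element at index 7 = 78
IQR = 78 - 30 = 48
Final answer: 48


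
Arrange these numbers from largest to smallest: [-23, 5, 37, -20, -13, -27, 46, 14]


Original list: [-23, 5, 37, -20, -13, -27, 46, 14]
Repeatedly take the largest remaining element:
  Remaining [-23, 5, 37, -20, -13, -27, 46, 14] -> largest is 46
  Remaining [-23, 5, 37, -20, -13, -27, 14] -> largest is 37
  Remaining [-23, 5, -20, -13, -27, 14] -> largest is 14
  Remaining [-23, 5, -20, -13, -27] -> largest is 5
  Remaining [-23, -20, -13, -27] -> largest is -13
  Remaining [-23, -20, -27] -> largest is -20
  Remaining [-23, -27] -> largest is -23
  Remaining [-27] -> largest is -27
Collecting the picks in order gives the descending list.
Final answer: [46, 37, 14, 5, -13, -20, -23, -27]


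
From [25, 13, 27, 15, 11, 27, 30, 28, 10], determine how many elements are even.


Check each element:
  25 is odd
  13 is odd
  27 is odd
  15 is odd
  11 is odd
  27 is odd
  30 is even
  28 is even
  10 is even
Evens: [30, 28, 10]
Count of evens = 3
Final answer: 3


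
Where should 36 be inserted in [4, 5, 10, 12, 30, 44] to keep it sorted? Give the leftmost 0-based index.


List is sorted: [4, 5, 10, 12, 30, 44]
We need the leftmost position where 36 can be inserted, i.e. the first index whose element is >= 36 (or the end of the list if none is).
Binary search with low=0, high=6 (0-based indices):
  low=0, high=6, mid=3: a[3]=12 < 36, so low = 4
  low=4, high=6, mid=5: a[5]=44 >= 36, so high = 5
  low=4, high=5, mid=4: a[4]=30 < 36, so low = 5
Now low = high = 5, so the insertion index is 5.
Final answer: 5


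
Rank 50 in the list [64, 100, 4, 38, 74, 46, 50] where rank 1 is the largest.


Sort descending: [100, 74, 64, 50, 46, 38, 4]
Find 50 in the sorted list.
50 is at position 4.
Final answer: 4


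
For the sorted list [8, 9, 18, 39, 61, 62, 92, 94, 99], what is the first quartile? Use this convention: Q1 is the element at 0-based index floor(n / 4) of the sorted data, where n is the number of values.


The list has n = 9 elements.
Q1 index = floor(9 / 4) = floor(2.25) = 2
Counting from index 0 in the sorted data, the element at index 2 is 18.
Final answer: 18


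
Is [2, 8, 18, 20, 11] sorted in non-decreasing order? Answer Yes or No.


Check consecutive pairs:
  2 <= 8? True
  8 <= 18? True
  18 <= 20? True
  20 <= 11? False
1 consecutive pair(s) are out of order, so the list is not sorted.
Final answer: No


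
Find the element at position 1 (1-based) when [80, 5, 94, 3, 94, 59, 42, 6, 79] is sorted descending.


Sort descending: [94, 94, 80, 79, 59, 42, 6, 5, 3]
The 1st element (1-indexed) is at index 0.
Value = 94
Final answer: 94


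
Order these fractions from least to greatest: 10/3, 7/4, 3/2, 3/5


Convert to decimal for comparison:
  10/3 = 3.3333
  7/4 = 1.75
  3/2 = 1.5
  3/5 = 0.6
Decimals in increasing order: 0.6 < 1.5 < 1.75 < 3.3333
Writing each back as its fraction gives the sorted order.
Final answer: 3/5, 3/2, 7/4, 10/3


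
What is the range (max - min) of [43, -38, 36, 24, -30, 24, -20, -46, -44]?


Maximum value: 43
Minimum value: -46
Range = 43 - (-46) = 89
Final answer: 89


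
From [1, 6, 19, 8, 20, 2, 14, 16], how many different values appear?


List all unique values:
Distinct values: [1, 2, 6, 8, 14, 16, 19, 20]
Count = 8
Final answer: 8


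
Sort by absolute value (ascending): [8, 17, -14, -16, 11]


Compute absolute values:
  |8| = 8
  |17| = 17
  |-14| = 14
  |-16| = 16
  |11| = 11
Absolute values in increasing order: 8 < 11 < 14 < 16 < 17
Listing the original numbers in that order gives the answer.
Final answer: [8, 11, -14, -16, 17]


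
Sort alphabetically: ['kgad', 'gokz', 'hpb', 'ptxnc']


Compare strings character by character (the first differing letter decides):
  'gokz' < 'hpb' since 'g' < 'h' at position 1
  'hpb' < 'kgad' since 'h' < 'k' at position 1
  'kgad' < 'ptxnc' since 'k' < 'p' at position 1
Chaining these comparisons gives the alphabetical order.
Final answer: ['gokz', 'hpb', 'kgad', 'ptxnc']


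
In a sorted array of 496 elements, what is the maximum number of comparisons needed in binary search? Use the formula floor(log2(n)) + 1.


Binary search halves the search space each step.
Maximum comparisons = floor(log2(496)) + 1
log2(496) = 8.9542
floor(log2(496)) = 8, so 8 + 1 = 9
Final answer: 9


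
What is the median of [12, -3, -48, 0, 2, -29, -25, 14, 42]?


First, sort the list: [-48, -29, -25, -3, 0, 2, 12, 14, 42]
The list has 9 elements (odd count).
The middle index is 4 (0-based), and the element there is 0.
Final answer: 0


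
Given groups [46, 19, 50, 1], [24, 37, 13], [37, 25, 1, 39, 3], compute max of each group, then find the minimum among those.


Find max of each group:
  Group 1: [46, 19, 50, 1] -> max = 50
  Group 2: [24, 37, 13] -> max = 37
  Group 3: [37, 25, 1, 39, 3] -> max = 39
Maxes: [50, 37, 39]
Minimum of maxes = 37
Final answer: 37


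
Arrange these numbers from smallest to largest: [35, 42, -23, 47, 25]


Original list: [35, 42, -23, 47, 25]
Repeatedly take the smallest remaining element:
  Remaining [35, 42, -23, 47, 25] -> smallest is -23
  Remaining [35, 42, 47, 25] -> smallest is 25
  Remaining [35, 42, 47] -> smallest is 35
  Remaining [42, 47] -> smallest is 42
  Remaining [47] -> smallest is 47
Collecting the picks in order gives the sorted list.
Final answer: [-23, 25, 35, 42, 47]


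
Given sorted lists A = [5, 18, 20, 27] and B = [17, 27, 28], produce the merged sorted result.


List A: [5, 18, 20, 27]
List B: [17, 27, 28]
Repeatedly compare the front elements and take the smaller:
  5 vs 17 -> take 5
  18 vs 17 -> take 17
  18 vs 27 -> take 18
  20 vs 27 -> take 20
  27 vs 27 -> take 27
  A is exhausted; append the rest of B: [27, 28]
Final answer: [5, 17, 18, 20, 27, 27, 28]


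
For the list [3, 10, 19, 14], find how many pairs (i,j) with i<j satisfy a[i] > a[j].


For each element, count the later elements that are smaller than it:
  3 (index 0): smaller elements after it = [] -> 0
  10 (index 1): smaller elements after it = [] -> 0
  19 (index 2): smaller elements after it = [14] -> 1
Total inversions = 0 + 0 + 1 = 1
Final answer: 1


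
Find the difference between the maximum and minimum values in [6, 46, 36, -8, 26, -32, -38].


Maximum value: 46
Minimum value: -38
Range = 46 - (-38) = 84
Final answer: 84


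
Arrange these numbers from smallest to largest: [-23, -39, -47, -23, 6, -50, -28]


Original list: [-23, -39, -47, -23, 6, -50, -28]
Repeatedly take the smallest remaining element:
  Remaining [-23, -39, -47, -23, 6, -50, -28] -> smallest is -50
  Remaining [-23, -39, -47, -23, 6, -28] -> smallest is -47
  Remaining [-23, -39, -23, 6, -28] -> smallest is -39
  Remaining [-23, -23, 6, -28] -> smallest is -28
  Remaining [-23, -23, 6] -> smallest is -23
  Remaining [-23, 6] -> smallest is -23
  Remaining [6] -> smallest is 6
Collecting the picks in order gives the sorted list.
Final answer: [-50, -47, -39, -28, -23, -23, 6]


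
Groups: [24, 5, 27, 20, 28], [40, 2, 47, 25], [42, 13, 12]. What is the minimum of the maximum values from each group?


Find max of each group:
  Group 1: [24, 5, 27, 20, 28] -> max = 28
  Group 2: [40, 2, 47, 25] -> max = 47
  Group 3: [42, 13, 12] -> max = 42
Maxes: [28, 47, 42]
Minimum of maxes = 28
Final answer: 28


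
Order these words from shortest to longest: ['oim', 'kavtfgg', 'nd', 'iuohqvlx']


Compute lengths:
  'oim' has length 3
  'kavtfgg' has length 7
  'nd' has length 2
  'iuohqvlx' has length 8
Lengths in increasing order: 2 < 3 < 7 < 8
Listing the words in that order gives the answer.
Final answer: ['nd', 'oim', 'kavtfgg', 'iuohqvlx']


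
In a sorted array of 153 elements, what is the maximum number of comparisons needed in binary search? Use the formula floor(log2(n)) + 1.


Binary search halves the search space each step.
Maximum comparisons = floor(log2(153)) + 1
log2(153) = 7.2574
floor(log2(153)) = 7, so 7 + 1 = 8
Final answer: 8


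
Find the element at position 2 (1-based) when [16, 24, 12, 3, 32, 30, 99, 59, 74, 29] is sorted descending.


Sort descending: [99, 74, 59, 32, 30, 29, 24, 16, 12, 3]
The 2nd element (1-indexed) is at index 1.
Value = 74
Final answer: 74


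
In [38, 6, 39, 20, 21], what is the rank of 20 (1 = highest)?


Sort descending: [39, 38, 21, 20, 6]
Find 20 in the sorted list.
20 is at position 4.
Final answer: 4


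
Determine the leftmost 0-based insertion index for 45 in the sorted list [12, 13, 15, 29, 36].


List is sorted: [12, 13, 15, 29, 36]
We need the leftmost position where 45 can be inserted, i.e. the first index whose element is >= 45 (or the end of the list if none is).
Binary search with low=0, high=5 (0-based indices):
  low=0, high=5, mid=2: a[2]=15 < 45, so low = 3
  low=3, high=5, mid=4: a[4]=36 < 45, so low = 5
Now low = high = 5, so the insertion index is 5.
Final answer: 5


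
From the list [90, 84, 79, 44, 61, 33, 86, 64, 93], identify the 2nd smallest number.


Sort ascending: [33, 44, 61, 64, 79, 84, 86, 90, 93]
The 2nd element (1-indexed) is at index 1.
Value = 44
Final answer: 44


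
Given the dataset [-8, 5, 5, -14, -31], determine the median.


First, sort the list: [-31, -14, -8, 5, 5]
The list has 5 elements (odd count).
The middle index is 2 (0-based), and the element there is -8.
Final answer: -8


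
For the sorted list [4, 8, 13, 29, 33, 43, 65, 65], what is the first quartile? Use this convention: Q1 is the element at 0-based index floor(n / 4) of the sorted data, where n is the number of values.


The list has n = 8 elements.
Q1 index = floor(8 / 4) = floor(2) = 2
Counting from index 0 in the sorted data, the element at index 2 is 13.
Final answer: 13


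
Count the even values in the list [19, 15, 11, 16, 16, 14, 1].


Check each element:
  19 is odd
  15 is odd
  11 is odd
  16 is even
  16 is even
  14 is even
  1 is odd
Evens: [16, 16, 14]
Count of evens = 3
Final answer: 3


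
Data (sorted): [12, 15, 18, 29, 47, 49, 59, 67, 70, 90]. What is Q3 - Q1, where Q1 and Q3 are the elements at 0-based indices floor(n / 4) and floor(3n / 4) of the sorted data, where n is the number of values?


The data has n = 10 elements.
Q1 index = floor(10 / 4) = floor(2.5) = 2; Q3 index = floor(3 * 10 / 4) = floor(7.5) = 7
Q1 = element at index 2 = 18
Q3 = element at index 7 = 67
IQR = 67 - 18 = 49
Final answer: 49


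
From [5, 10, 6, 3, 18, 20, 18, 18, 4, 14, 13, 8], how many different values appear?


List all unique values:
Distinct values: [3, 4, 5, 6, 8, 10, 13, 14, 18, 20]
Count = 10
Final answer: 10


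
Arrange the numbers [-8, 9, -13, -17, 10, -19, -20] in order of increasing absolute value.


Compute absolute values:
  |-8| = 8
  |9| = 9
  |-13| = 13
  |-17| = 17
  |10| = 10
  |-19| = 19
  |-20| = 20
Absolute values in increasing order: 8 < 9 < 10 < 13 < 17 < 19 < 20
Listing the original numbers in that order gives the answer.
Final answer: [-8, 9, 10, -13, -17, -19, -20]


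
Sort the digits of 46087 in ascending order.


The number 46087 has digits: 4, 6, 0, 8, 7
Sorted: 0, 4, 6, 7, 8
Joining the sorted digits gives the result.
Final answer: 04678


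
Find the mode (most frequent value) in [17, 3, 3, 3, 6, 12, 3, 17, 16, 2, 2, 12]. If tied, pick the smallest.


Count the frequency of each value:
  2 appears 2 time(s)
  3 appears 4 time(s)
  6 appears 1 time(s)
  12 appears 2 time(s)
  16 appears 1 time(s)
  17 appears 2 time(s)
Maximum frequency is 4.
Only 3 reaches that frequency, so it is the mode.
Final answer: 3


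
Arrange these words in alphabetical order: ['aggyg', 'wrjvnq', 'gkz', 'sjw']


Compare strings character by character (the first differing letter decides):
  'aggyg' < 'gkz' since 'a' < 'g' at position 1
  'gkz' < 'sjw' since 'g' < 's' at position 1
  'sjw' < 'wrjvnq' since 's' < 'w' at position 1
Chaining these comparisons gives the alphabetical order.
Final answer: ['aggyg', 'gkz', 'sjw', 'wrjvnq']


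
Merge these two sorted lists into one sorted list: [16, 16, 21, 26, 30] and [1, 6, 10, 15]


List A: [16, 16, 21, 26, 30]
List B: [1, 6, 10, 15]
Repeatedly compare the front elements and take the smaller:
  16 vs 1 -> take 1
  16 vs 6 -> take 6
  16 vs 10 -> take 10
  16 vs 15 -> take 15
  B is exhausted; append the rest of A: [16, 16, 21, 26, 30]
Final answer: [1, 6, 10, 15, 16, 16, 21, 26, 30]


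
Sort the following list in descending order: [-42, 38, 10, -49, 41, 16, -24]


Original list: [-42, 38, 10, -49, 41, 16, -24]
Repeatedly take the largest remaining element:
  Remaining [-42, 38, 10, -49, 41, 16, -24] -> largest is 41
  Remaining [-42, 38, 10, -49, 16, -24] -> largest is 38
  Remaining [-42, 10, -49, 16, -24] -> largest is 16
  Remaining [-42, 10, -49, -24] -> largest is 10
  Remaining [-42, -49, -24] -> largest is -24
  Remaining [-42, -49] -> largest is -42
  Remaining [-49] -> largest is -49
Collecting the picks in order gives the descending list.
Final answer: [41, 38, 16, 10, -24, -42, -49]


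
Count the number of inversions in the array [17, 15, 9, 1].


For each element, count the later elements that are smaller than it:
  17 (index 0): smaller elements after it = [15, 9, 1] -> 3
  15 (index 1): smaller elements after it = [9, 1] -> 2
  9 (index 2): smaller elements after it = [1] -> 1
Total inversions = 3 + 2 + 1 = 6
Final answer: 6


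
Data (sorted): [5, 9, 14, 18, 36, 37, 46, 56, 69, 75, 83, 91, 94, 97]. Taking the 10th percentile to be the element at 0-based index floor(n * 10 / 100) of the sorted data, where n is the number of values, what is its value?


The dataset has n = 14 elements.
Index = floor(14 * 10 / 100) = floor(140 / 100) = floor(1.4) = 1
Counting from index 0 in the sorted data, the element at index 1 is 9.
Final answer: 9


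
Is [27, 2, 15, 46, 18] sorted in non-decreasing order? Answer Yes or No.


Check consecutive pairs:
  27 <= 2? False
  2 <= 15? True
  15 <= 46? True
  46 <= 18? False
2 consecutive pair(s) are out of order, so the list is not sorted.
Final answer: No


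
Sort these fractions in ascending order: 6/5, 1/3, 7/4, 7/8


Convert to decimal for comparison:
  6/5 = 1.2
  1/3 = 0.3333
  7/4 = 1.75
  7/8 = 0.875
Decimals in increasing order: 0.3333 < 0.875 < 1.2 < 1.75
Writing each back as its fraction gives the sorted order.
Final answer: 1/3, 7/8, 6/5, 7/4


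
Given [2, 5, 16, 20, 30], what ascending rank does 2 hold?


Sort ascending: [2, 5, 16, 20, 30]
Find 2 in the sorted list.
2 is at position 1 (1-indexed).
Final answer: 1


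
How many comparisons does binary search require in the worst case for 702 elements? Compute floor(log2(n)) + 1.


Binary search halves the search space each step.
Maximum comparisons = floor(log2(702)) + 1
log2(702) = 9.4553
floor(log2(702)) = 9, so 9 + 1 = 10
Final answer: 10


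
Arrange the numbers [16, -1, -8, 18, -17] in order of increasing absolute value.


Compute absolute values:
  |16| = 16
  |-1| = 1
  |-8| = 8
  |18| = 18
  |-17| = 17
Absolute values in increasing order: 1 < 8 < 16 < 17 < 18
Listing the original numbers in that order gives the answer.
Final answer: [-1, -8, 16, -17, 18]


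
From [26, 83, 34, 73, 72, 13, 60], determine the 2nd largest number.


Sort descending: [83, 73, 72, 60, 34, 26, 13]
The 2nd element (1-indexed) is at index 1.
Value = 73
Final answer: 73


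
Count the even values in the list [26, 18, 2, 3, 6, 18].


Check each element:
  26 is even
  18 is even
  2 is even
  3 is odd
  6 is even
  18 is even
Evens: [26, 18, 2, 6, 18]
Count of evens = 5
Final answer: 5


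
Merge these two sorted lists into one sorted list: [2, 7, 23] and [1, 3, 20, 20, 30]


List A: [2, 7, 23]
List B: [1, 3, 20, 20, 30]
Repeatedly compare the front elements and take the smaller:
  2 vs 1 -> take 1
  2 vs 3 -> take 2
  7 vs 3 -> take 3
  7 vs 20 -> take 7
  23 vs 20 -> take 20
  23 vs 20 -> take 20
  23 vs 30 -> take 23
  A is exhausted; append the rest of B: [30]
Final answer: [1, 2, 3, 7, 20, 20, 23, 30]


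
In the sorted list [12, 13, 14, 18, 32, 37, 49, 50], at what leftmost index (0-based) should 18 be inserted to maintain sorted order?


List is sorted: [12, 13, 14, 18, 32, 37, 49, 50]
We need the leftmost position where 18 can be inserted, i.e. the first index whose element is >= 18 (or the end of the list if none is).
Binary search with low=0, high=8 (0-based indices):
  low=0, high=8, mid=4: a[4]=32 >= 18, so high = 4
  low=0, high=4, mid=2: a[2]=14 < 18, so low = 3
  low=3, high=4, mid=3: a[3]=18 >= 18, so high = 3
Now low = high = 3, so the insertion index is 3.
Final answer: 3


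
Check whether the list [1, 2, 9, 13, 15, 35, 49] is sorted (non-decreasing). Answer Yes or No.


Check consecutive pairs:
  1 <= 2? True
  2 <= 9? True
  9 <= 13? True
  13 <= 15? True
  15 <= 35? True
  35 <= 49? True
Every consecutive pair is in order, so the list is non-decreasing.
Final answer: Yes


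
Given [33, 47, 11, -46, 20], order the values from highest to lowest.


Original list: [33, 47, 11, -46, 20]
Repeatedly take the largest remaining element:
  Remaining [33, 47, 11, -46, 20] -> largest is 47
  Remaining [33, 11, -46, 20] -> largest is 33
  Remaining [11, -46, 20] -> largest is 20
  Remaining [11, -46] -> largest is 11
  Remaining [-46] -> largest is -46
Collecting the picks in order gives the descending list.
Final answer: [47, 33, 20, 11, -46]


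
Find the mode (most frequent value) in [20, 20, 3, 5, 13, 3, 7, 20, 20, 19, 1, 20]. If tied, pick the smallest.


Count the frequency of each value:
  1 appears 1 time(s)
  3 appears 2 time(s)
  5 appears 1 time(s)
  7 appears 1 time(s)
  13 appears 1 time(s)
  19 appears 1 time(s)
  20 appears 5 time(s)
Maximum frequency is 5.
Only 20 reaches that frequency, so it is the mode.
Final answer: 20


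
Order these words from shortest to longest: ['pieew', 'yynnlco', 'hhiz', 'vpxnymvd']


Compute lengths:
  'pieew' has length 5
  'yynnlco' has length 7
  'hhiz' has length 4
  'vpxnymvd' has length 8
Lengths in increasing order: 4 < 5 < 7 < 8
Listing the words in that order gives the answer.
Final answer: ['hhiz', 'pieew', 'yynnlco', 'vpxnymvd']


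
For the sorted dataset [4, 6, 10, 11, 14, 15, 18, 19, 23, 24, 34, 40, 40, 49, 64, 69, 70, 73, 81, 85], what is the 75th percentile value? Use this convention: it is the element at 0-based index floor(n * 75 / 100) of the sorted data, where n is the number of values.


The dataset has n = 20 elements.
Index = floor(20 * 75 / 100) = floor(1500 / 100) = floor(15) = 15
Counting from index 0 in the sorted data, the element at index 15 is 69.
Final answer: 69


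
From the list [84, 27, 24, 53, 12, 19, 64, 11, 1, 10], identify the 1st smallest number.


Sort ascending: [1, 10, 11, 12, 19, 24, 27, 53, 64, 84]
The 1st element (1-indexed) is at index 0.
Value = 1
Final answer: 1


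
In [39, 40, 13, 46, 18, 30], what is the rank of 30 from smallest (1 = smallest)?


Sort ascending: [13, 18, 30, 39, 40, 46]
Find 30 in the sorted list.
30 is at position 3 (1-indexed).
Final answer: 3


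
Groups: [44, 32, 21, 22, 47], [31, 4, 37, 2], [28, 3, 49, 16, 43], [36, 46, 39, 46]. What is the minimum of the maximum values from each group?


Find max of each group:
  Group 1: [44, 32, 21, 22, 47] -> max = 47
  Group 2: [31, 4, 37, 2] -> max = 37
  Group 3: [28, 3, 49, 16, 43] -> max = 49
  Group 4: [36, 46, 39, 46] -> max = 46
Maxes: [47, 37, 49, 46]
Minimum of maxes = 37
Final answer: 37


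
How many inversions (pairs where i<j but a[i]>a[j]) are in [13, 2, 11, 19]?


For each element, count the later elements that are smaller than it:
  13 (index 0): smaller elements after it = [2, 11] -> 2
  2 (index 1): smaller elements after it = [] -> 0
  11 (index 2): smaller elements after it = [] -> 0
Total inversions = 2 + 0 + 0 = 2
Final answer: 2


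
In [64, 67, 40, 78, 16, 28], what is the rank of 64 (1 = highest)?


Sort descending: [78, 67, 64, 40, 28, 16]
Find 64 in the sorted list.
64 is at position 3.
Final answer: 3


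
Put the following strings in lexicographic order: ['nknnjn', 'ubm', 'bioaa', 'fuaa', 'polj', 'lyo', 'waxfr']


Compare strings character by character (the first differing letter decides):
  'bioaa' < 'fuaa' since 'b' < 'f' at position 1
  'fuaa' < 'lyo' since 'f' < 'l' at position 1
  'lyo' < 'nknnjn' since 'l' < 'n' at position 1
  'nknnjn' < 'polj' since 'n' < 'p' at position 1
  'polj' < 'ubm' since 'p' < 'u' at position 1
  'ubm' < 'waxfr' since 'u' < 'w' at position 1
Chaining these comparisons gives the alphabetical order.
Final answer: ['bioaa', 'fuaa', 'lyo', 'nknnjn', 'polj', 'ubm', 'waxfr']


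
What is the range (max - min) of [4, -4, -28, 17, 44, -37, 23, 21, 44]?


Maximum value: 44
Minimum value: -37
Range = 44 - (-37) = 81
Final answer: 81


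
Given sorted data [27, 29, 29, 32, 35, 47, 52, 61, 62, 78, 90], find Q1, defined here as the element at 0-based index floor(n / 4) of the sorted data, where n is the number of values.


The list has n = 11 elements.
Q1 index = floor(11 / 4) = floor(2.75) = 2
Counting from index 0 in the sorted data, the element at index 2 is 29.
Final answer: 29


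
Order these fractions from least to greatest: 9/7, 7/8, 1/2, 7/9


Convert to decimal for comparison:
  9/7 = 1.2857
  7/8 = 0.875
  1/2 = 0.5
  7/9 = 0.7778
Decimals in increasing order: 0.5 < 0.7778 < 0.875 < 1.2857
Writing each back as its fraction gives the sorted order.
Final answer: 1/2, 7/9, 7/8, 9/7


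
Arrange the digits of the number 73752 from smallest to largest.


The number 73752 has digits: 7, 3, 7, 5, 2
Sorted: 2, 3, 5, 7, 7
Joining the sorted digits gives the result.
Final answer: 23577


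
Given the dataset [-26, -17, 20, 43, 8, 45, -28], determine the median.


First, sort the list: [-28, -26, -17, 8, 20, 43, 45]
The list has 7 elements (odd count).
The middle index is 3 (0-based), and the element there is 8.
Final answer: 8


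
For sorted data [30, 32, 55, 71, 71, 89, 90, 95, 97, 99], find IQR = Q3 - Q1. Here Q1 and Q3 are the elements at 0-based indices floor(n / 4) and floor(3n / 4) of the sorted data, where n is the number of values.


The data has n = 10 elements.
Q1 index = floor(10 / 4) = floor(2.5) = 2; Q3 index = floor(3 * 10 / 4) = floor(7.5) = 7
Q1 = element at index 2 = 55
Q3 = element at index 7 = 95
IQR = 95 - 55 = 40
Final answer: 40


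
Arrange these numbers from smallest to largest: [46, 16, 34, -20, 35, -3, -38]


Original list: [46, 16, 34, -20, 35, -3, -38]
Repeatedly take the smallest remaining element:
  Remaining [46, 16, 34, -20, 35, -3, -38] -> smallest is -38
  Remaining [46, 16, 34, -20, 35, -3] -> smallest is -20
  Remaining [46, 16, 34, 35, -3] -> smallest is -3
  Remaining [46, 16, 34, 35] -> smallest is 16
  Remaining [46, 34, 35] -> smallest is 34
  Remaining [46, 35] -> smallest is 35
  Remaining [46] -> smallest is 46
Collecting the picks in order gives the sorted list.
Final answer: [-38, -20, -3, 16, 34, 35, 46]


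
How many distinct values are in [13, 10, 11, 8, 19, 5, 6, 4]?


List all unique values:
Distinct values: [4, 5, 6, 8, 10, 11, 13, 19]
Count = 8
Final answer: 8


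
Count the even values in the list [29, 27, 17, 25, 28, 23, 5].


Check each element:
  29 is odd
  27 is odd
  17 is odd
  25 is odd
  28 is even
  23 is odd
  5 is odd
Evens: [28]
Count of evens = 1
Final answer: 1


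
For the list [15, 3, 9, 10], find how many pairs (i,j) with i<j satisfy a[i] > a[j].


For each element, count the later elements that are smaller than it:
  15 (index 0): smaller elements after it = [3, 9, 10] -> 3
  3 (index 1): smaller elements after it = [] -> 0
  9 (index 2): smaller elements after it = [] -> 0
Total inversions = 3 + 0 + 0 = 3
Final answer: 3


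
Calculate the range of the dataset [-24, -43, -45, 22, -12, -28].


Maximum value: 22
Minimum value: -45
Range = 22 - (-45) = 67
Final answer: 67


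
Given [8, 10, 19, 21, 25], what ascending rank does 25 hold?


Sort ascending: [8, 10, 19, 21, 25]
Find 25 in the sorted list.
25 is at position 5 (1-indexed).
Final answer: 5


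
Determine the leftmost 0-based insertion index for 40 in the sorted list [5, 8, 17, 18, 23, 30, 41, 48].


List is sorted: [5, 8, 17, 18, 23, 30, 41, 48]
We need the leftmost position where 40 can be inserted, i.e. the first index whose element is >= 40 (or the end of the list if none is).
Binary search with low=0, high=8 (0-based indices):
  low=0, high=8, mid=4: a[4]=23 < 40, so low = 5
  low=5, high=8, mid=6: a[6]=41 >= 40, so high = 6
  low=5, high=6, mid=5: a[5]=30 < 40, so low = 6
Now low = high = 6, so the insertion index is 6.
Final answer: 6


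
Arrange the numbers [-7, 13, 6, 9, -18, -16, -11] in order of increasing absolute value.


Compute absolute values:
  |-7| = 7
  |13| = 13
  |6| = 6
  |9| = 9
  |-18| = 18
  |-16| = 16
  |-11| = 11
Absolute values in increasing order: 6 < 7 < 9 < 11 < 13 < 16 < 18
Listing the original numbers in that order gives the answer.
Final answer: [6, -7, 9, -11, 13, -16, -18]


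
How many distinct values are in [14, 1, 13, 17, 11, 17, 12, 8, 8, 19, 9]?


List all unique values:
Distinct values: [1, 8, 9, 11, 12, 13, 14, 17, 19]
Count = 9
Final answer: 9


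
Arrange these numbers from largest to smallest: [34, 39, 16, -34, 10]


Original list: [34, 39, 16, -34, 10]
Repeatedly take the largest remaining element:
  Remaining [34, 39, 16, -34, 10] -> largest is 39
  Remaining [34, 16, -34, 10] -> largest is 34
  Remaining [16, -34, 10] -> largest is 16
  Remaining [-34, 10] -> largest is 10
  Remaining [-34] -> largest is -34
Collecting the picks in order gives the descending list.
Final answer: [39, 34, 16, 10, -34]


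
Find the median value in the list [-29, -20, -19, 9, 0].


First, sort the list: [-29, -20, -19, 0, 9]
The list has 5 elements (odd count).
The middle index is 2 (0-based), and the element there is -19.
Final answer: -19


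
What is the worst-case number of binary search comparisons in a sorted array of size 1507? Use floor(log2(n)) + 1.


Binary search halves the search space each step.
Maximum comparisons = floor(log2(1507)) + 1
log2(1507) = 10.5575
floor(log2(1507)) = 10, so 10 + 1 = 11
Final answer: 11


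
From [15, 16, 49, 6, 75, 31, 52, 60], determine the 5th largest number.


Sort descending: [75, 60, 52, 49, 31, 16, 15, 6]
The 5th element (1-indexed) is at index 4.
Value = 31
Final answer: 31


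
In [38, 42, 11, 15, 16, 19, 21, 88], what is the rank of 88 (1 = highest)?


Sort descending: [88, 42, 38, 21, 19, 16, 15, 11]
Find 88 in the sorted list.
88 is at position 1.
Final answer: 1


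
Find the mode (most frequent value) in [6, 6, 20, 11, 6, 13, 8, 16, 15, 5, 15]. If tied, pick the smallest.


Count the frequency of each value:
  5 appears 1 time(s)
  6 appears 3 time(s)
  8 appears 1 time(s)
  11 appears 1 time(s)
  13 appears 1 time(s)
  15 appears 2 time(s)
  16 appears 1 time(s)
  20 appears 1 time(s)
Maximum frequency is 3.
Only 6 reaches that frequency, so it is the mode.
Final answer: 6


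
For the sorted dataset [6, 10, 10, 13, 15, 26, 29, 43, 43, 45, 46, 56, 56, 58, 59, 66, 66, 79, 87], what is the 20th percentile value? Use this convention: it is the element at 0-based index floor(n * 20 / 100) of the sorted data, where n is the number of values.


The dataset has n = 19 elements.
Index = floor(19 * 20 / 100) = floor(380 / 100) = floor(3.8) = 3
Counting from index 0 in the sorted data, the element at index 3 is 13.
Final answer: 13


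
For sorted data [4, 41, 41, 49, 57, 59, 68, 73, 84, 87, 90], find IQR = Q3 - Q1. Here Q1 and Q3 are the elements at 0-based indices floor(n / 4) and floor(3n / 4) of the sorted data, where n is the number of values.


The data has n = 11 elements.
Q1 index = floor(11 / 4) = floor(2.75) = 2; Q3 index = floor(3 * 11 / 4) = floor(8.25) = 8
Q1 = element at index 2 = 41
Q3 = element at index 8 = 84
IQR = 84 - 41 = 43
Final answer: 43


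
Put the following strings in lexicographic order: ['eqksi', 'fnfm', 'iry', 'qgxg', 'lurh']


Compare strings character by character (the first differing letter decides):
  'eqksi' < 'fnfm' since 'e' < 'f' at position 1
  'fnfm' < 'iry' since 'f' < 'i' at position 1
  'iry' < 'lurh' since 'i' < 'l' at position 1
  'lurh' < 'qgxg' since 'l' < 'q' at position 1
Chaining these comparisons gives the alphabetical order.
Final answer: ['eqksi', 'fnfm', 'iry', 'lurh', 'qgxg']


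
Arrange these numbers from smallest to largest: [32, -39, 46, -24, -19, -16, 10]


Original list: [32, -39, 46, -24, -19, -16, 10]
Repeatedly take the smallest remaining element:
  Remaining [32, -39, 46, -24, -19, -16, 10] -> smallest is -39
  Remaining [32, 46, -24, -19, -16, 10] -> smallest is -24
  Remaining [32, 46, -19, -16, 10] -> smallest is -19
  Remaining [32, 46, -16, 10] -> smallest is -16
  Remaining [32, 46, 10] -> smallest is 10
  Remaining [32, 46] -> smallest is 32
  Remaining [46] -> smallest is 46
Collecting the picks in order gives the sorted list.
Final answer: [-39, -24, -19, -16, 10, 32, 46]


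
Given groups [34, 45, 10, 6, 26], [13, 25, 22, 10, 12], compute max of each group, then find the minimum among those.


Find max of each group:
  Group 1: [34, 45, 10, 6, 26] -> max = 45
  Group 2: [13, 25, 22, 10, 12] -> max = 25
Maxes: [45, 25]
Minimum of maxes = 25
Final answer: 25


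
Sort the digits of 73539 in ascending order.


The number 73539 has digits: 7, 3, 5, 3, 9
Sorted: 3, 3, 5, 7, 9
Joining the sorted digits gives the result.
Final answer: 33579


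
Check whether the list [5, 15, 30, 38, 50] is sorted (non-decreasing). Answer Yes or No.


Check consecutive pairs:
  5 <= 15? True
  15 <= 30? True
  30 <= 38? True
  38 <= 50? True
Every consecutive pair is in order, so the list is non-decreasing.
Final answer: Yes


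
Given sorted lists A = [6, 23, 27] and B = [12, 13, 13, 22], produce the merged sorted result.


List A: [6, 23, 27]
List B: [12, 13, 13, 22]
Repeatedly compare the front elements and take the smaller:
  6 vs 12 -> take 6
  23 vs 12 -> take 12
  23 vs 13 -> take 13
  23 vs 13 -> take 13
  23 vs 22 -> take 22
  B is exhausted; append the rest of A: [23, 27]
Final answer: [6, 12, 13, 13, 22, 23, 27]


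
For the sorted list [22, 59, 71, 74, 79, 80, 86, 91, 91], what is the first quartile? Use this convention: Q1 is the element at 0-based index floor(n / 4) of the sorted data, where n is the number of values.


The list has n = 9 elements.
Q1 index = floor(9 / 4) = floor(2.25) = 2
Counting from index 0 in the sorted data, the element at index 2 is 71.
Final answer: 71


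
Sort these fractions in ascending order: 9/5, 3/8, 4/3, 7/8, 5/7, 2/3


Convert to decimal for comparison:
  9/5 = 1.8
  3/8 = 0.375
  4/3 = 1.3333
  7/8 = 0.875
  5/7 = 0.7143
  2/3 = 0.6667
Decimals in increasing order: 0.375 < 0.6667 < 0.7143 < 0.875 < 1.3333 < 1.8
Writing each back as its fraction gives the sorted order.
Final answer: 3/8, 2/3, 5/7, 7/8, 4/3, 9/5


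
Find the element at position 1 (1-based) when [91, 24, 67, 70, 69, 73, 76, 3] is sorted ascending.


Sort ascending: [3, 24, 67, 69, 70, 73, 76, 91]
The 1st element (1-indexed) is at index 0.
Value = 3
Final answer: 3


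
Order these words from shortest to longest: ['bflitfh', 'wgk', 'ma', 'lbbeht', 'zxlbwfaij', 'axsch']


Compute lengths:
  'bflitfh' has length 7
  'wgk' has length 3
  'ma' has length 2
  'lbbeht' has length 6
  'zxlbwfaij' has length 9
  'axsch' has length 5
Lengths in increasing order: 2 < 3 < 5 < 6 < 7 < 9
Listing the words in that order gives the answer.
Final answer: ['ma', 'wgk', 'axsch', 'lbbeht', 'bflitfh', 'zxlbwfaij']


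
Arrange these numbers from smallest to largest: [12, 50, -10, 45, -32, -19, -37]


Original list: [12, 50, -10, 45, -32, -19, -37]
Repeatedly take the smallest remaining element:
  Remaining [12, 50, -10, 45, -32, -19, -37] -> smallest is -37
  Remaining [12, 50, -10, 45, -32, -19] -> smallest is -32
  Remaining [12, 50, -10, 45, -19] -> smallest is -19
  Remaining [12, 50, -10, 45] -> smallest is -10
  Remaining [12, 50, 45] -> smallest is 12
  Remaining [50, 45] -> smallest is 45
  Remaining [50] -> smallest is 50
Collecting the picks in order gives the sorted list.
Final answer: [-37, -32, -19, -10, 12, 45, 50]


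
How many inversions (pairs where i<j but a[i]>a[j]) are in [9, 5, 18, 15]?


For each element, count the later elements that are smaller than it:
  9 (index 0): smaller elements after it = [5] -> 1
  5 (index 1): smaller elements after it = [] -> 0
  18 (index 2): smaller elements after it = [15] -> 1
Total inversions = 1 + 0 + 1 = 2
Final answer: 2


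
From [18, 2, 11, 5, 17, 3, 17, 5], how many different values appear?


List all unique values:
Distinct values: [2, 3, 5, 11, 17, 18]
Count = 6
Final answer: 6


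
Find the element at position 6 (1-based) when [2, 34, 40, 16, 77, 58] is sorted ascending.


Sort ascending: [2, 16, 34, 40, 58, 77]
The 6th element (1-indexed) is at index 5.
Value = 77
Final answer: 77


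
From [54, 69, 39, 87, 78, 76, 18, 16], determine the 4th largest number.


Sort descending: [87, 78, 76, 69, 54, 39, 18, 16]
The 4th element (1-indexed) is at index 3.
Value = 69
Final answer: 69


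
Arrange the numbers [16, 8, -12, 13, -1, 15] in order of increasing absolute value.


Compute absolute values:
  |16| = 16
  |8| = 8
  |-12| = 12
  |13| = 13
  |-1| = 1
  |15| = 15
Absolute values in increasing order: 1 < 8 < 12 < 13 < 15 < 16
Listing the original numbers in that order gives the answer.
Final answer: [-1, 8, -12, 13, 15, 16]


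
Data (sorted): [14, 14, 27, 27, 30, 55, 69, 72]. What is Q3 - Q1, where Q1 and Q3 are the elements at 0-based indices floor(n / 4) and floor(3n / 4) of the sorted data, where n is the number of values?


The data has n = 8 elements.
Q1 index = floor(8 / 4) = floor(2) = 2; Q3 index = floor(3 * 8 / 4) = floor(6) = 6
Q1 = element at index 2 = 27
Q3 = element at index 6 = 69
IQR = 69 - 27 = 42
Final answer: 42


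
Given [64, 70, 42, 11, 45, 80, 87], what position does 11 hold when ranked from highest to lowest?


Sort descending: [87, 80, 70, 64, 45, 42, 11]
Find 11 in the sorted list.
11 is at position 7.
Final answer: 7


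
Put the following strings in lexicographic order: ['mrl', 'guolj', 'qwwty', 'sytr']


Compare strings character by character (the first differing letter decides):
  'guolj' < 'mrl' since 'g' < 'm' at position 1
  'mrl' < 'qwwty' since 'm' < 'q' at position 1
  'qwwty' < 'sytr' since 'q' < 's' at position 1
Chaining these comparisons gives the alphabetical order.
Final answer: ['guolj', 'mrl', 'qwwty', 'sytr']


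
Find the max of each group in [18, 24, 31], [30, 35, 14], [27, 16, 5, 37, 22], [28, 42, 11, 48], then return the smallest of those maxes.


Find max of each group:
  Group 1: [18, 24, 31] -> max = 31
  Group 2: [30, 35, 14] -> max = 35
  Group 3: [27, 16, 5, 37, 22] -> max = 37
  Group 4: [28, 42, 11, 48] -> max = 48
Maxes: [31, 35, 37, 48]
Minimum of maxes = 31
Final answer: 31


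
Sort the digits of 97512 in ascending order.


The number 97512 has digits: 9, 7, 5, 1, 2
Sorted: 1, 2, 5, 7, 9
Joining the sorted digits gives the result.
Final answer: 12579


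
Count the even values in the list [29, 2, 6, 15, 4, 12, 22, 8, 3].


Check each element:
  29 is odd
  2 is even
  6 is even
  15 is odd
  4 is even
  12 is even
  22 is even
  8 is even
  3 is odd
Evens: [2, 6, 4, 12, 22, 8]
Count of evens = 6
Final answer: 6


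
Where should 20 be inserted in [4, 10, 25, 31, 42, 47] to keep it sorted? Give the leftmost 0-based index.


List is sorted: [4, 10, 25, 31, 42, 47]
We need the leftmost position where 20 can be inserted, i.e. the first index whose element is >= 20 (or the end of the list if none is).
Binary search with low=0, high=6 (0-based indices):
  low=0, high=6, mid=3: a[3]=31 >= 20, so high = 3
  low=0, high=3, mid=1: a[1]=10 < 20, so low = 2
  low=2, high=3, mid=2: a[2]=25 >= 20, so high = 2
Now low = high = 2, so the insertion index is 2.
Final answer: 2
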